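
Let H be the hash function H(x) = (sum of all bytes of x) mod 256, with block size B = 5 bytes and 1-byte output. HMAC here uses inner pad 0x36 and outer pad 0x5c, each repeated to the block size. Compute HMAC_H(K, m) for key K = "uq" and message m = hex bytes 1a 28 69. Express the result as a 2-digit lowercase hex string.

Key "uq" = 75 71 is 2 bytes ≤ B = 5; zero-pad to 5 bytes: K' = 75 71 00 00 00.
K' ⊕ ipad = 43 47 36 36 36.  K' ⊕ opad = 29 2d 5c 5c 5c.
Inner input = (K'⊕ipad) ∥ m = 43 47 36 36 36 ∥ 1a 28 69.
Inner hash: sum = 67+71+54+54+54+26+40+105 = 471; mod 256 = 215 → d7.
Outer input = (K'⊕opad) ∥ inner = 29 2d 5c 5c 5c ∥ d7.
Outer hash (tag): sum = 41+45+92+92+92+215 = 577; mod 256 = 65 → 41.

41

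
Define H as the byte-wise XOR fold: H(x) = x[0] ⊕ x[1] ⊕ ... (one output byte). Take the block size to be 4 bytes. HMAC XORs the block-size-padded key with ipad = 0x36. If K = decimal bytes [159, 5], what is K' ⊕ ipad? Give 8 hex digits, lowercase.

Key decimal bytes [159, 5] = 9f 05 is 2 bytes ≤ B = 4; zero-pad to 4 bytes: K' = 9f 05 00 00.
XOR each byte with 0x36: 9f⊕36=a9, 05⊕36=33, 00⊕36=36, 00⊕36=36.

a9333636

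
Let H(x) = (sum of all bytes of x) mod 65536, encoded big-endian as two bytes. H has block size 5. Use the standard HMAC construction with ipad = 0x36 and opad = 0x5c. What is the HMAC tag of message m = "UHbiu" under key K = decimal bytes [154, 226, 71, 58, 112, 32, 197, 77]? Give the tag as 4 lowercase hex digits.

0296

Key decimal bytes [154, 226, 71, 58, 112, 32, 197, 77] = 9a e2 47 3a 70 20 c5 4d is 8 bytes > B = 5, so hash it first: H(key) = 03 9f, then zero-pad to 5 bytes: K' = 03 9f 00 00 00.
K' ⊕ ipad = 35 a9 36 36 36.  K' ⊕ opad = 5f c3 5c 5c 5c.
Inner input = (K'⊕ipad) ∥ m = 35 a9 36 36 36 ∥ 55 48 62 69 75.
Inner hash: sum = 53+169+54+54+54+85+72+98+105+117 = 861 → 03 5d.
Outer input = (K'⊕opad) ∥ inner = 5f c3 5c 5c 5c ∥ 03 5d.
Outer hash (tag): sum = 95+195+92+92+92+3+93 = 662 → 02 96.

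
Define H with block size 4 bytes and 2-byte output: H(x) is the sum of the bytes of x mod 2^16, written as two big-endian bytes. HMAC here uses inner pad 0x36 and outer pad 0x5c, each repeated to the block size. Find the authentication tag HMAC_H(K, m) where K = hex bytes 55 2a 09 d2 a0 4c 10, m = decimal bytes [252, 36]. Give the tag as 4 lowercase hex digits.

Key hex bytes 55 2a 09 d2 a0 4c 10 is 7 bytes > B = 4, so hash it first: H(key) = 02 56, then zero-pad to 4 bytes: K' = 02 56 00 00.
K' ⊕ ipad = 34 60 36 36.  K' ⊕ opad = 5e 0a 5c 5c.
Inner input = (K'⊕ipad) ∥ m = 34 60 36 36 ∥ fc 24.
Inner hash: sum = 52+96+54+54+252+36 = 544 → 02 20.
Outer input = (K'⊕opad) ∥ inner = 5e 0a 5c 5c ∥ 02 20.
Outer hash (tag): sum = 94+10+92+92+2+32 = 322 → 01 42.

0142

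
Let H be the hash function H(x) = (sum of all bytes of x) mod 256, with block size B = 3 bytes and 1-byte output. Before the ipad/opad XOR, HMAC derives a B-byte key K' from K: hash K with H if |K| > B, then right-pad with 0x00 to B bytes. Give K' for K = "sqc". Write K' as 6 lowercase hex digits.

737163

Key "sqc" = 73 71 63 is exactly B = 3 bytes: K' = 73 71 63.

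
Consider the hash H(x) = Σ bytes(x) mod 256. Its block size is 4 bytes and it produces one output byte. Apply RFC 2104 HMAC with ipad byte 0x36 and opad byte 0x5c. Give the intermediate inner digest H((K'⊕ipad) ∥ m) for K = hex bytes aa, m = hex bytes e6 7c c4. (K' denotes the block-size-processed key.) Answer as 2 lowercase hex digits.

64

Key hex bytes aa is 1 byte ≤ B = 4; zero-pad to 4 bytes: K' = aa 00 00 00.
K' ⊕ ipad = 9c 36 36 36.
Inner input = 9c 36 36 36 ∥ e6 7c c4.
Inner hash: sum = 156+54+54+54+230+124+196 = 868; mod 256 = 100 → 64.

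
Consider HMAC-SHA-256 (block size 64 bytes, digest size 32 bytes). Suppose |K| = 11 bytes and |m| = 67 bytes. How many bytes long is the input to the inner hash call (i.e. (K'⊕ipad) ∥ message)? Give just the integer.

131

Key is 11 ≤ 64 bytes, zero-padded: |K'| = 64.
Inner input = (K'⊕ipad) ∥ m → 64 + 67 = 131 bytes.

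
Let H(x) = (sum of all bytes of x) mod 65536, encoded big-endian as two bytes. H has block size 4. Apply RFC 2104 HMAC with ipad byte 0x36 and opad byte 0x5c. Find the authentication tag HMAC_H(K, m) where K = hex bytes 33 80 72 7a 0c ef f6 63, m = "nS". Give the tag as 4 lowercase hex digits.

01ef

Key hex bytes 33 80 72 7a 0c ef f6 63 is 8 bytes > B = 4, so hash it first: H(key) = 03 f3, then zero-pad to 4 bytes: K' = 03 f3 00 00.
K' ⊕ ipad = 35 c5 36 36.  K' ⊕ opad = 5f af 5c 5c.
Inner input = (K'⊕ipad) ∥ m = 35 c5 36 36 ∥ 6e 53.
Inner hash: sum = 53+197+54+54+110+83 = 551 → 02 27.
Outer input = (K'⊕opad) ∥ inner = 5f af 5c 5c ∥ 02 27.
Outer hash (tag): sum = 95+175+92+92+2+39 = 495 → 01 ef.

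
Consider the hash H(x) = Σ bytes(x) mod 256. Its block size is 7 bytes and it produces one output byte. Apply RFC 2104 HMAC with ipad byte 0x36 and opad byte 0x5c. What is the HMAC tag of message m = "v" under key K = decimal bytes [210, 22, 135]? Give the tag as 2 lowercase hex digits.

Key decimal bytes [210, 22, 135] = d2 16 87 is 3 bytes ≤ B = 7; zero-pad to 7 bytes: K' = d2 16 87 00 00 00 00.
K' ⊕ ipad = e4 20 b1 36 36 36 36.  K' ⊕ opad = 8e 4a db 5c 5c 5c 5c.
Inner input = (K'⊕ipad) ∥ m = e4 20 b1 36 36 36 36 ∥ 76.
Inner hash: sum = 228+32+177+54+54+54+54+118 = 771; mod 256 = 3 → 03.
Outer input = (K'⊕opad) ∥ inner = 8e 4a db 5c 5c 5c 5c ∥ 03.
Outer hash (tag): sum = 142+74+219+92+92+92+92+3 = 806; mod 256 = 38 → 26.

26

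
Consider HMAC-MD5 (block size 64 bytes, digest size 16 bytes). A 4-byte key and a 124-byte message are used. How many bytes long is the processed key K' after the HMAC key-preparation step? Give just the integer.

64

Key is 4 ≤ 64 bytes, zero-padded: |K'| = 64.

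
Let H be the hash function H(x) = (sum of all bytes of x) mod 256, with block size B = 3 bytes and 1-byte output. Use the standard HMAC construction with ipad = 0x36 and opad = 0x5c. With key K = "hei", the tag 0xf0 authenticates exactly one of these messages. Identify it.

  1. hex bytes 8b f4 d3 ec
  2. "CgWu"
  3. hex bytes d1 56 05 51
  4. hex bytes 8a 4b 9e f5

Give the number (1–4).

Key "hei" = 68 65 69 is exactly B = 3 bytes: K' = 68 65 69.
K' ⊕ ipad = 5e 53 5f; K' ⊕ opad = 34 39 35.
m1: inner = H(5e 53 5f 8b f4 d3 ec) = 4e; tag = H(34 39 35 4e) = f0 ← matches
m2: inner = H(5e 53 5f 43 67 57 75) = 86; tag = H(34 39 35 86) = 28
m3: inner = H(5e 53 5f d1 56 05 51) = 8d; tag = H(34 39 35 8d) = 2f
m4: inner = H(5e 53 5f 8a 4b 9e f5) = 78; tag = H(34 39 35 78) = 1a

1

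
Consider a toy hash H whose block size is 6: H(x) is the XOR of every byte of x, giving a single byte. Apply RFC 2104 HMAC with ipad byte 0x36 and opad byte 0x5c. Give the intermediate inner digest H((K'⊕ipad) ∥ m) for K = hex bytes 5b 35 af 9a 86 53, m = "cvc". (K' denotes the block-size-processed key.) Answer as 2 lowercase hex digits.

f8

Key hex bytes 5b 35 af 9a 86 53 is exactly B = 6 bytes: K' = 5b 35 af 9a 86 53.
K' ⊕ ipad = 6d 03 99 ac b0 65.
Inner input = 6d 03 99 ac b0 65 ∥ 63 76 63.
Inner hash: XOR 6d⊕03⊕99⊕ac⊕b0⊕65⊕63⊕76⊕63 = f8.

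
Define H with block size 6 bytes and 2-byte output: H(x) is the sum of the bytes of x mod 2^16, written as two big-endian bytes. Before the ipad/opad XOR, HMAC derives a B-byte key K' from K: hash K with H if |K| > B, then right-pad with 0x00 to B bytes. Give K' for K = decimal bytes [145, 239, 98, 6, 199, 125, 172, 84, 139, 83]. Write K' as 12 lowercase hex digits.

050a00000000

|K| = 10 > B = 6, so first hash the key.
H(K): sum = 145+239+98+6+199+125+172+84+139+83 = 1290 → 05 0a.
Zero-pad H(K) = 05 0a to 6 bytes: K' = 05 0a 00 00 00 00.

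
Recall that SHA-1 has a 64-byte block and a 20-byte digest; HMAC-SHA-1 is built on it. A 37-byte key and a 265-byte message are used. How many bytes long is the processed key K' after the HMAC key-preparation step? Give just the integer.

Key is 37 ≤ 64 bytes, zero-padded: |K'| = 64.

64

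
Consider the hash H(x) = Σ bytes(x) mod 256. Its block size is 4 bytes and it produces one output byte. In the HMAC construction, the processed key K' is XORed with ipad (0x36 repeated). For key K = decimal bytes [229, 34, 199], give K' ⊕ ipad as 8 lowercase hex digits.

Key decimal bytes [229, 34, 199] = e5 22 c7 is 3 bytes ≤ B = 4; zero-pad to 4 bytes: K' = e5 22 c7 00.
XOR each byte with 0x36: e5⊕36=d3, 22⊕36=14, c7⊕36=f1, 00⊕36=36.

d314f136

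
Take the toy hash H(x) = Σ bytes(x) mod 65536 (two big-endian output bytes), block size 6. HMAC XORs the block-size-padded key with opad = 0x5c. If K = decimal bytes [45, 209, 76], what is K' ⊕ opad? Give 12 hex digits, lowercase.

718d105c5c5c

Key decimal bytes [45, 209, 76] = 2d d1 4c is 3 bytes ≤ B = 6; zero-pad to 6 bytes: K' = 2d d1 4c 00 00 00.
XOR each byte with 0x5c: 2d⊕5c=71, d1⊕5c=8d, 4c⊕5c=10, 00⊕5c=5c, 00⊕5c=5c, 00⊕5c=5c.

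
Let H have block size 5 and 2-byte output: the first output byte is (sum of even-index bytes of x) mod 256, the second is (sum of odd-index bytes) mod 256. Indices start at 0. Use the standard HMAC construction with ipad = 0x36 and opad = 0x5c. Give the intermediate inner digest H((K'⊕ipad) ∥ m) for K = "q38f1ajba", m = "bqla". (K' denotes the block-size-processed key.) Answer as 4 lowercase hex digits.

d16e

Key "q38f1ajba" = 71 33 38 66 31 61 6a 62 61 is 9 bytes > B = 5, so hash it first: H(key) = a5 5c, then zero-pad to 5 bytes: K' = a5 5c 00 00 00.
K' ⊕ ipad = 93 6a 36 36 36.
Inner input = 93 6a 36 36 36 ∥ 62 71 6c 61.
Inner hash: even-index sum = 465 mod 256 = 209; odd-index sum = 366 mod 256 = 110 → d1 6e.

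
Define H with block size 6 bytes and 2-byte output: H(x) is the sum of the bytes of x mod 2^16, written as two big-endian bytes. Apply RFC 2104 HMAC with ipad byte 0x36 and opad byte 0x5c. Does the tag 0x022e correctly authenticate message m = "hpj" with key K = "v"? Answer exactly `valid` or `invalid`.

invalid

Key "v" = 76 is 1 byte ≤ B = 6; zero-pad to 6 bytes: K' = 76 00 00 00 00 00.
K' ⊕ ipad = 40 36 36 36 36 36; K' ⊕ opad = 2a 5c 5c 5c 5c 5c.
Inner hash: sum = 64+54+54+54+54+54+104+112+106 = 656 → 02 90.
Outer hash (recomputed tag): sum = 42+92+92+92+92+92+2+144 = 648 → 02 88.
Recomputed tag = 0288; claimed = 022e → mismatch.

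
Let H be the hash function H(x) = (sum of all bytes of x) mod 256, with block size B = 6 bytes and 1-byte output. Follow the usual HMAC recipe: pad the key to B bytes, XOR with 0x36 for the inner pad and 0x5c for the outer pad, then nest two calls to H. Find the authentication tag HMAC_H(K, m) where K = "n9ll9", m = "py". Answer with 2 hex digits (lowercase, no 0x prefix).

Key "n9ll9" = 6e 39 6c 6c 39 is 5 bytes ≤ B = 6; zero-pad to 6 bytes: K' = 6e 39 6c 6c 39 00.
K' ⊕ ipad = 58 0f 5a 5a 0f 36.  K' ⊕ opad = 32 65 30 30 65 5c.
Inner input = (K'⊕ipad) ∥ m = 58 0f 5a 5a 0f 36 ∥ 70 79.
Inner hash: sum = 88+15+90+90+15+54+112+121 = 585; mod 256 = 73 → 49.
Outer input = (K'⊕opad) ∥ inner = 32 65 30 30 65 5c ∥ 49.
Outer hash (tag): sum = 50+101+48+48+101+92+73 = 513; mod 256 = 1 → 01.

01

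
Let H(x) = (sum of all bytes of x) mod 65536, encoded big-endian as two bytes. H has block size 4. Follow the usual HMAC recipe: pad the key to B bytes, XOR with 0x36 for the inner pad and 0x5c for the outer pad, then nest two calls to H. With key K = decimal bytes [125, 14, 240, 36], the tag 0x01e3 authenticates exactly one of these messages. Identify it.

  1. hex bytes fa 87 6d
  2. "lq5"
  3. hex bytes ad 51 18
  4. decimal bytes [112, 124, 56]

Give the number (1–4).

1

Key decimal bytes [125, 14, 240, 36] = 7d 0e f0 24 is exactly B = 4 bytes: K' = 7d 0e f0 24.
K' ⊕ ipad = 4b 38 c6 12; K' ⊕ opad = 21 52 ac 78.
m1: inner = H(4b 38 c6 12 fa 87 6d) = 03 49; tag = H(21 52 ac 78 03 49) = 01e3 ← matches
m2: inner = H(4b 38 c6 12 6c 71 35) = 02 6d; tag = H(21 52 ac 78 02 6d) = 0206
m3: inner = H(4b 38 c6 12 ad 51 18) = 02 71; tag = H(21 52 ac 78 02 71) = 020a
m4: inner = H(4b 38 c6 12 70 7c 38) = 02 7f; tag = H(21 52 ac 78 02 7f) = 0218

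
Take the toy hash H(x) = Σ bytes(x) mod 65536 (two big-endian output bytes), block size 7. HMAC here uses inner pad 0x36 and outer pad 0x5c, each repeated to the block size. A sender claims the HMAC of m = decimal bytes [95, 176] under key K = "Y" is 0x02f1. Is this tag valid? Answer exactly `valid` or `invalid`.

valid

Key "Y" = 59 is 1 byte ≤ B = 7; zero-pad to 7 bytes: K' = 59 00 00 00 00 00 00.
K' ⊕ ipad = 6f 36 36 36 36 36 36; K' ⊕ opad = 05 5c 5c 5c 5c 5c 5c.
Inner hash: sum = 111+54+54+54+54+54+54+95+176 = 706 → 02 c2.
Outer hash (recomputed tag): sum = 5+92+92+92+92+92+92+2+194 = 753 → 02 f1.
Recomputed tag = 02f1; claimed = 02f1 → match.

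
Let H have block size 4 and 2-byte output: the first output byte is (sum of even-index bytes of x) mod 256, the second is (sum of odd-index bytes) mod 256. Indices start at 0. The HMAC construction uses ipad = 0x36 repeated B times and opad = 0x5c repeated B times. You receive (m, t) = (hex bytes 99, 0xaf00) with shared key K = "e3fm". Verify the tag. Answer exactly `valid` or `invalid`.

valid

Key "e3fm" = 65 33 66 6d is exactly B = 4 bytes: K' = 65 33 66 6d.
K' ⊕ ipad = 53 05 50 5b; K' ⊕ opad = 39 6f 3a 31.
Inner hash: even-index sum = 316 mod 256 = 60; odd-index sum = 96 mod 256 = 96 → 3c 60.
Outer hash (recomputed tag): even-index sum = 175 mod 256 = 175; odd-index sum = 256 mod 256 = 0 → af 00.
Recomputed tag = af00; claimed = af00 → match.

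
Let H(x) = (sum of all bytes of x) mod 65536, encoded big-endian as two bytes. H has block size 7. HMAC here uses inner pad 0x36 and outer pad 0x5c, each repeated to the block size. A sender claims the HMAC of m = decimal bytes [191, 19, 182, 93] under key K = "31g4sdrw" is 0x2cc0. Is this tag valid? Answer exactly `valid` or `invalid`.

Key "31g4sdrw" = 33 31 67 34 73 64 72 77 is 8 bytes > B = 7, so hash it first: H(key) = 02 bf, then zero-pad to 7 bytes: K' = 02 bf 00 00 00 00 00.
K' ⊕ ipad = 34 89 36 36 36 36 36; K' ⊕ opad = 5e e3 5c 5c 5c 5c 5c.
Inner hash: sum = 52+137+54+54+54+54+54+191+19+182+93 = 944 → 03 b0.
Outer hash (recomputed tag): sum = 94+227+92+92+92+92+92+3+176 = 960 → 03 c0.
Recomputed tag = 03c0; claimed = 2cc0 → mismatch.

invalid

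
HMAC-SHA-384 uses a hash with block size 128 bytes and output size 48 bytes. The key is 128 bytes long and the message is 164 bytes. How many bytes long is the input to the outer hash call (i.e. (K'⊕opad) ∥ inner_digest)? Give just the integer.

176

Key is 128 ≤ 128 bytes, zero-padded: |K'| = 128.
Outer input = (K'⊕opad) ∥ H(inner) → 128 + 48 = 176 bytes.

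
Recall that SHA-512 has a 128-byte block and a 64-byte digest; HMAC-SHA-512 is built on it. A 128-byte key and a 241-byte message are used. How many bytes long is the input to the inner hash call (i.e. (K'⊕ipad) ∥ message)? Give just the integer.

369

Key is 128 ≤ 128 bytes, zero-padded: |K'| = 128.
Inner input = (K'⊕ipad) ∥ m → 128 + 241 = 369 bytes.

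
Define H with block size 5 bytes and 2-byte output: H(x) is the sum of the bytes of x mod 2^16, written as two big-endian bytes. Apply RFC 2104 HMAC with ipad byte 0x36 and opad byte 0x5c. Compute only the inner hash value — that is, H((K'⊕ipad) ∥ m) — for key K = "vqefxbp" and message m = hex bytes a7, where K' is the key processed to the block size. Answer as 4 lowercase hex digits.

0247

Key "vqefxbp" = 76 71 65 66 78 62 70 is 7 bytes > B = 5, so hash it first: H(key) = 02 fc, then zero-pad to 5 bytes: K' = 02 fc 00 00 00.
K' ⊕ ipad = 34 ca 36 36 36.
Inner input = 34 ca 36 36 36 ∥ a7.
Inner hash: sum = 52+202+54+54+54+167 = 583 → 02 47.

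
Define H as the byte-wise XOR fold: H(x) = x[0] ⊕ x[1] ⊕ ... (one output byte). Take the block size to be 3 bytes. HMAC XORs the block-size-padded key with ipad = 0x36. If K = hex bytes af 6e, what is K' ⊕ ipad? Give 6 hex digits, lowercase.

995836

Key hex bytes af 6e is 2 bytes ≤ B = 3; zero-pad to 3 bytes: K' = af 6e 00.
XOR each byte with 0x36: af⊕36=99, 6e⊕36=58, 00⊕36=36.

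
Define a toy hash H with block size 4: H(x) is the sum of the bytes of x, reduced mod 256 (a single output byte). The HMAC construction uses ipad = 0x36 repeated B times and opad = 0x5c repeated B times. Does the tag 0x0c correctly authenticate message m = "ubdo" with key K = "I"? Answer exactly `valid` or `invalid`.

invalid

Key "I" = 49 is 1 byte ≤ B = 4; zero-pad to 4 bytes: K' = 49 00 00 00.
K' ⊕ ipad = 7f 36 36 36; K' ⊕ opad = 15 5c 5c 5c.
Inner hash: sum = 127+54+54+54+117+98+100+111 = 715; mod 256 = 203 → cb.
Outer hash (recomputed tag): sum = 21+92+92+92+203 = 500; mod 256 = 244 → f4.
Recomputed tag = f4; claimed = 0c → mismatch.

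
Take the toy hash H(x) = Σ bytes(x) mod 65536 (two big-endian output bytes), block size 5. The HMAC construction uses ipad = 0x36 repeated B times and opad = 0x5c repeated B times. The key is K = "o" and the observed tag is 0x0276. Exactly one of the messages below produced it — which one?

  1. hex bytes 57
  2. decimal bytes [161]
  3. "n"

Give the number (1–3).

Key "o" = 6f is 1 byte ≤ B = 5; zero-pad to 5 bytes: K' = 6f 00 00 00 00.
K' ⊕ ipad = 59 36 36 36 36; K' ⊕ opad = 33 5c 5c 5c 5c.
m1: inner = H(59 36 36 36 36 57) = 01 88; tag = H(33 5c 5c 5c 5c 01 88) = 022c
m2: inner = H(59 36 36 36 36 a1) = 01 d2; tag = H(33 5c 5c 5c 5c 01 d2) = 0276 ← matches
m3: inner = H(59 36 36 36 36 6e) = 01 9f; tag = H(33 5c 5c 5c 5c 01 9f) = 0243

2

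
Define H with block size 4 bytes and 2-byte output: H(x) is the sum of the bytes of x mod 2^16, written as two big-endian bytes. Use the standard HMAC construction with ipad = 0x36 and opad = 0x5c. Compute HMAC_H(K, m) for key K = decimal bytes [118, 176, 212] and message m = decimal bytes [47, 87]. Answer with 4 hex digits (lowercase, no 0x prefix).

0260

Key decimal bytes [118, 176, 212] = 76 b0 d4 is 3 bytes ≤ B = 4; zero-pad to 4 bytes: K' = 76 b0 d4 00.
K' ⊕ ipad = 40 86 e2 36.  K' ⊕ opad = 2a ec 88 5c.
Inner input = (K'⊕ipad) ∥ m = 40 86 e2 36 ∥ 2f 57.
Inner hash: sum = 64+134+226+54+47+87 = 612 → 02 64.
Outer input = (K'⊕opad) ∥ inner = 2a ec 88 5c ∥ 02 64.
Outer hash (tag): sum = 42+236+136+92+2+100 = 608 → 02 60.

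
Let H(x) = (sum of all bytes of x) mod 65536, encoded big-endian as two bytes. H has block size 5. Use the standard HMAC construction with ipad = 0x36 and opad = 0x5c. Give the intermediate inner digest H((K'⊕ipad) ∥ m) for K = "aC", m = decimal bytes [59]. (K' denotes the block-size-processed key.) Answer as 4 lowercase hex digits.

01a9

Key "aC" = 61 43 is 2 bytes ≤ B = 5; zero-pad to 5 bytes: K' = 61 43 00 00 00.
K' ⊕ ipad = 57 75 36 36 36.
Inner input = 57 75 36 36 36 ∥ 3b.
Inner hash: sum = 87+117+54+54+54+59 = 425 → 01 a9.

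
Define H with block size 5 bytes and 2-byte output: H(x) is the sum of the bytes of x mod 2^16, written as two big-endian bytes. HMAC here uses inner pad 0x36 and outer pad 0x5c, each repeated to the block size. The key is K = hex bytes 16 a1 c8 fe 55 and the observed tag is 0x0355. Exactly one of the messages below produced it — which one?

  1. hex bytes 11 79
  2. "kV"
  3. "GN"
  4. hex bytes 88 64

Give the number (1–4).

4

Key hex bytes 16 a1 c8 fe 55 is exactly B = 5 bytes: K' = 16 a1 c8 fe 55.
K' ⊕ ipad = 20 97 fe c8 63; K' ⊕ opad = 4a fd 94 a2 09.
m1: inner = H(20 97 fe c8 63 11 79) = 03 6a; tag = H(4a fd 94 a2 09 03 6a) = 02f3
m2: inner = H(20 97 fe c8 63 6b 56) = 03 a1; tag = H(4a fd 94 a2 09 03 a1) = 032a
m3: inner = H(20 97 fe c8 63 47 4e) = 03 75; tag = H(4a fd 94 a2 09 03 75) = 02fe
m4: inner = H(20 97 fe c8 63 88 64) = 03 cc; tag = H(4a fd 94 a2 09 03 cc) = 0355 ← matches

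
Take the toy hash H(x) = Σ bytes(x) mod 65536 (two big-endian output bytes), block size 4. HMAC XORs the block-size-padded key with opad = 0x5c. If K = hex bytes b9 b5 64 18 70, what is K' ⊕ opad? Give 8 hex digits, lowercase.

5e065c5c

Key hex bytes b9 b5 64 18 70 is 5 bytes > B = 4, so hash it first: H(key) = 02 5a, then zero-pad to 4 bytes: K' = 02 5a 00 00.
XOR each byte with 0x5c: 02⊕5c=5e, 5a⊕5c=06, 00⊕5c=5c, 00⊕5c=5c.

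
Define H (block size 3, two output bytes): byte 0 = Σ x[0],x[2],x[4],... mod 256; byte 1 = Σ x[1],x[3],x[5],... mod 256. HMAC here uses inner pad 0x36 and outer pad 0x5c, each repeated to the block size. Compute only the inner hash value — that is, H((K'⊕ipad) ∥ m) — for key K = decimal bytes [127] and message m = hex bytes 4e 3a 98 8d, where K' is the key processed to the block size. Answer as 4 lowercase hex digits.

461c

Key decimal bytes [127] = 7f is 1 byte ≤ B = 3; zero-pad to 3 bytes: K' = 7f 00 00.
K' ⊕ ipad = 49 36 36.
Inner input = 49 36 36 ∥ 4e 3a 98 8d.
Inner hash: even-index sum = 326 mod 256 = 70; odd-index sum = 284 mod 256 = 28 → 46 1c.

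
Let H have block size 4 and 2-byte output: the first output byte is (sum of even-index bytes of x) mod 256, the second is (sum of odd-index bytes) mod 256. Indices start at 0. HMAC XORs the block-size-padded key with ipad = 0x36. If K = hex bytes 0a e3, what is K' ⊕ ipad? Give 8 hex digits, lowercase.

3cd53636

Key hex bytes 0a e3 is 2 bytes ≤ B = 4; zero-pad to 4 bytes: K' = 0a e3 00 00.
XOR each byte with 0x36: 0a⊕36=3c, e3⊕36=d5, 00⊕36=36, 00⊕36=36.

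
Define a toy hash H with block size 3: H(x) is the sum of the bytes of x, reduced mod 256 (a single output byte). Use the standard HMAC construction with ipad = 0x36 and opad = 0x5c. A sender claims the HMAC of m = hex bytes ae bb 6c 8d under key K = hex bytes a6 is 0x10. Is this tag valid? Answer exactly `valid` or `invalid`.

Key hex bytes a6 is 1 byte ≤ B = 3; zero-pad to 3 bytes: K' = a6 00 00.
K' ⊕ ipad = 90 36 36; K' ⊕ opad = fa 5c 5c.
Inner hash: sum = 144+54+54+174+187+108+141 = 862; mod 256 = 94 → 5e.
Outer hash (recomputed tag): sum = 250+92+92+94 = 528; mod 256 = 16 → 10.
Recomputed tag = 10; claimed = 10 → match.

valid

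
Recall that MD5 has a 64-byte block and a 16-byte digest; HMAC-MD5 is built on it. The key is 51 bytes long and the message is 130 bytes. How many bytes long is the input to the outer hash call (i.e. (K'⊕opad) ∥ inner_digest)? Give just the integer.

Key is 51 ≤ 64 bytes, zero-padded: |K'| = 64.
Outer input = (K'⊕opad) ∥ H(inner) → 64 + 16 = 80 bytes.

80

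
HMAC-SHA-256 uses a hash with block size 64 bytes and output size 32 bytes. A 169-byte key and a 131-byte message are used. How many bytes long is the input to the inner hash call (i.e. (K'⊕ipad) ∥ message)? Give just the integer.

195

Key is 169 > 64 bytes, so it is hashed to 32 bytes then zero-padded to 64: |K'| = 64.
Inner input = (K'⊕ipad) ∥ m → 64 + 131 = 195 bytes.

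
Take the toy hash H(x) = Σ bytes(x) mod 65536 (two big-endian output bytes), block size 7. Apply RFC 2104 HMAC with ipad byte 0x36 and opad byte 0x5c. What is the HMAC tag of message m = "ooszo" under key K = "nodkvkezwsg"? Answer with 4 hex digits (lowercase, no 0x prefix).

Key "nodkvkezwsg" = 6e 6f 64 6b 76 6b 65 7a 77 73 67 is 11 bytes > B = 7, so hash it first: H(key) = 04 bd, then zero-pad to 7 bytes: K' = 04 bd 00 00 00 00 00.
K' ⊕ ipad = 32 8b 36 36 36 36 36.  K' ⊕ opad = 58 e1 5c 5c 5c 5c 5c.
Inner input = (K'⊕ipad) ∥ m = 32 8b 36 36 36 36 36 ∥ 6f 6f 73 7a 6f.
Inner hash: sum = 50+139+54+54+54+54+54+111+111+115+122+111 = 1029 → 04 05.
Outer input = (K'⊕opad) ∥ inner = 58 e1 5c 5c 5c 5c 5c ∥ 04 05.
Outer hash (tag): sum = 88+225+92+92+92+92+92+4+5 = 782 → 03 0e.

030e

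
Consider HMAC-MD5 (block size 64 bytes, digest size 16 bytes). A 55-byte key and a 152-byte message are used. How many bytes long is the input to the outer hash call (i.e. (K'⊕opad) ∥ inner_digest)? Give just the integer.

80

Key is 55 ≤ 64 bytes, zero-padded: |K'| = 64.
Outer input = (K'⊕opad) ∥ H(inner) → 64 + 16 = 80 bytes.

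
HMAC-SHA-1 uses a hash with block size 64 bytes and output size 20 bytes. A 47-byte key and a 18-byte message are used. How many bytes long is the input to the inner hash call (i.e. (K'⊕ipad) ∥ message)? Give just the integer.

Key is 47 ≤ 64 bytes, zero-padded: |K'| = 64.
Inner input = (K'⊕ipad) ∥ m → 64 + 18 = 82 bytes.

82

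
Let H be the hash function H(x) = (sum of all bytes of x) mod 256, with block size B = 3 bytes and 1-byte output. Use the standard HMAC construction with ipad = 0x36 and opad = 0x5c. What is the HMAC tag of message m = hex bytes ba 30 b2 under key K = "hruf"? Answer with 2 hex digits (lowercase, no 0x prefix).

Key "hruf" = 68 72 75 66 is 4 bytes > B = 3, so hash it first: H(key) = b5, then zero-pad to 3 bytes: K' = b5 00 00.
K' ⊕ ipad = 83 36 36.  K' ⊕ opad = e9 5c 5c.
Inner input = (K'⊕ipad) ∥ m = 83 36 36 ∥ ba 30 b2.
Inner hash: sum = 131+54+54+186+48+178 = 651; mod 256 = 139 → 8b.
Outer input = (K'⊕opad) ∥ inner = e9 5c 5c ∥ 8b.
Outer hash (tag): sum = 233+92+92+139 = 556; mod 256 = 44 → 2c.

2c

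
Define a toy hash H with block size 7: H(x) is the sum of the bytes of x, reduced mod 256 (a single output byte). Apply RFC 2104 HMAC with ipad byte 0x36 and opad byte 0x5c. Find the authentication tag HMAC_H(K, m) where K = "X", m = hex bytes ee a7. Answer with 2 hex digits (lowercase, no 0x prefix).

Key "X" = 58 is 1 byte ≤ B = 7; zero-pad to 7 bytes: K' = 58 00 00 00 00 00 00.
K' ⊕ ipad = 6e 36 36 36 36 36 36.  K' ⊕ opad = 04 5c 5c 5c 5c 5c 5c.
Inner input = (K'⊕ipad) ∥ m = 6e 36 36 36 36 36 36 ∥ ee a7.
Inner hash: sum = 110+54+54+54+54+54+54+238+167 = 839; mod 256 = 71 → 47.
Outer input = (K'⊕opad) ∥ inner = 04 5c 5c 5c 5c 5c 5c ∥ 47.
Outer hash (tag): sum = 4+92+92+92+92+92+92+71 = 627; mod 256 = 115 → 73.

73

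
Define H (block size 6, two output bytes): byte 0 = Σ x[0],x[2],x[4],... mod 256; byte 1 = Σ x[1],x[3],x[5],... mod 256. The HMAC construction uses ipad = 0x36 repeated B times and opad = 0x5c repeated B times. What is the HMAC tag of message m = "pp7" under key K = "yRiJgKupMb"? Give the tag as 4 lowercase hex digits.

5f08

Key "yRiJgKupMb" = 79 52 69 4a 67 4b 75 70 4d 62 is 10 bytes > B = 6, so hash it first: H(key) = 0b b9, then zero-pad to 6 bytes: K' = 0b b9 00 00 00 00.
K' ⊕ ipad = 3d 8f 36 36 36 36.  K' ⊕ opad = 57 e5 5c 5c 5c 5c.
Inner input = (K'⊕ipad) ∥ m = 3d 8f 36 36 36 36 ∥ 70 70 37.
Inner hash: even-index sum = 336 mod 256 = 80; odd-index sum = 363 mod 256 = 107 → 50 6b.
Outer input = (K'⊕opad) ∥ inner = 57 e5 5c 5c 5c 5c ∥ 50 6b.
Outer hash (tag): even-index sum = 351 mod 256 = 95; odd-index sum = 520 mod 256 = 8 → 5f 08.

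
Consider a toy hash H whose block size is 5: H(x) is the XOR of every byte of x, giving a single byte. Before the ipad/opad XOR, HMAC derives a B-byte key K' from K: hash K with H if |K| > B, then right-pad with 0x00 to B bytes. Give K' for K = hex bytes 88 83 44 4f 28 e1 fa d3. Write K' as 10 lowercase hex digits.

|K| = 8 > B = 5, so first hash the key.
H(K): XOR 88⊕83⊕44⊕4f⊕28⊕e1⊕fa⊕d3 = e0.
Zero-pad H(K) = e0 to 5 bytes: K' = e0 00 00 00 00.

e000000000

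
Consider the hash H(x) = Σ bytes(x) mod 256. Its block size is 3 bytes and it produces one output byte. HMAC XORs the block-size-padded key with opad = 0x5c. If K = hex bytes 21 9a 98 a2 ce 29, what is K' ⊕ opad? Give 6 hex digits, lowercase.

Key hex bytes 21 9a 98 a2 ce 29 is 6 bytes > B = 3, so hash it first: H(key) = ec, then zero-pad to 3 bytes: K' = ec 00 00.
XOR each byte with 0x5c: ec⊕5c=b0, 00⊕5c=5c, 00⊕5c=5c.

b05c5c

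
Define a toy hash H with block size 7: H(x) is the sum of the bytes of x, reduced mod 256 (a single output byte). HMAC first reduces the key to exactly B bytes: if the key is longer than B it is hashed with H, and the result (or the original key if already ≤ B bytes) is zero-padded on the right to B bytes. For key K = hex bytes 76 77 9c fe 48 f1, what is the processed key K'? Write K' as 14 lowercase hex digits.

76779cfe48f100

Key hex bytes 76 77 9c fe 48 f1 is 6 bytes ≤ B = 7; zero-pad to 7 bytes: K' = 76 77 9c fe 48 f1 00.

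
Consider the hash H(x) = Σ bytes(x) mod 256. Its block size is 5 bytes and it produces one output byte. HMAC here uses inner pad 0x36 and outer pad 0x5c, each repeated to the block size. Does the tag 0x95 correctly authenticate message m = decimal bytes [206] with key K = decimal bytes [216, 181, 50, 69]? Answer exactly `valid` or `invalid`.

Key decimal bytes [216, 181, 50, 69] = d8 b5 32 45 is 4 bytes ≤ B = 5; zero-pad to 5 bytes: K' = d8 b5 32 45 00.
K' ⊕ ipad = ee 83 04 73 36; K' ⊕ opad = 84 e9 6e 19 5c.
Inner hash: sum = 238+131+4+115+54+206 = 748; mod 256 = 236 → ec.
Outer hash (recomputed tag): sum = 132+233+110+25+92+236 = 828; mod 256 = 60 → 3c.
Recomputed tag = 3c; claimed = 95 → mismatch.

invalid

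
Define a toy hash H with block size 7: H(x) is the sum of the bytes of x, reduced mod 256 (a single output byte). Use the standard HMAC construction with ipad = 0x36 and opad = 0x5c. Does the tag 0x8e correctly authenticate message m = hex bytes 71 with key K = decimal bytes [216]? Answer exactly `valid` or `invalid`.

Key decimal bytes [216] = d8 is 1 byte ≤ B = 7; zero-pad to 7 bytes: K' = d8 00 00 00 00 00 00.
K' ⊕ ipad = ee 36 36 36 36 36 36; K' ⊕ opad = 84 5c 5c 5c 5c 5c 5c.
Inner hash: sum = 238+54+54+54+54+54+54+113 = 675; mod 256 = 163 → a3.
Outer hash (recomputed tag): sum = 132+92+92+92+92+92+92+163 = 847; mod 256 = 79 → 4f.
Recomputed tag = 4f; claimed = 8e → mismatch.

invalid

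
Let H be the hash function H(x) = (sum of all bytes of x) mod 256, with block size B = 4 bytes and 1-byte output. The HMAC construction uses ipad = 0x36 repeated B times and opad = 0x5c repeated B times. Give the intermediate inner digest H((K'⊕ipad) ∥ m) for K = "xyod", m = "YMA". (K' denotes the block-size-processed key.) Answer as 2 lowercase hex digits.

Key "xyod" = 78 79 6f 64 is exactly B = 4 bytes: K' = 78 79 6f 64.
K' ⊕ ipad = 4e 4f 59 52.
Inner input = 4e 4f 59 52 ∥ 59 4d 41.
Inner hash: sum = 78+79+89+82+89+77+65 = 559; mod 256 = 47 → 2f.

2f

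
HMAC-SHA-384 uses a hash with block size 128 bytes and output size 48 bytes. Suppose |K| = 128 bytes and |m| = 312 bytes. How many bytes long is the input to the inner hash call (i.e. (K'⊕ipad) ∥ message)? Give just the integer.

440

Key is 128 ≤ 128 bytes, zero-padded: |K'| = 128.
Inner input = (K'⊕ipad) ∥ m → 128 + 312 = 440 bytes.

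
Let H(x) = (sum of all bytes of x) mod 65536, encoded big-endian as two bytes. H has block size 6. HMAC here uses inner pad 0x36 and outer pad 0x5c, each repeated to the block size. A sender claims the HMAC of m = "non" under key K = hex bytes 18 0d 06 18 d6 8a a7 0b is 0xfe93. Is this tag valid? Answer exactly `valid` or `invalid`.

invalid

Key hex bytes 18 0d 06 18 d6 8a a7 0b is 8 bytes > B = 6, so hash it first: H(key) = 02 55, then zero-pad to 6 bytes: K' = 02 55 00 00 00 00.
K' ⊕ ipad = 34 63 36 36 36 36; K' ⊕ opad = 5e 09 5c 5c 5c 5c.
Inner hash: sum = 52+99+54+54+54+54+110+111+110 = 698 → 02 ba.
Outer hash (recomputed tag): sum = 94+9+92+92+92+92+2+186 = 659 → 02 93.
Recomputed tag = 0293; claimed = fe93 → mismatch.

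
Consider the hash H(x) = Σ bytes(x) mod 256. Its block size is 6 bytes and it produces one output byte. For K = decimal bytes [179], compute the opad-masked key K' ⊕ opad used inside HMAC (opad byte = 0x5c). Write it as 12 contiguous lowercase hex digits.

Key decimal bytes [179] = b3 is 1 byte ≤ B = 6; zero-pad to 6 bytes: K' = b3 00 00 00 00 00.
XOR each byte with 0x5c: b3⊕5c=ef, 00⊕5c=5c, 00⊕5c=5c, 00⊕5c=5c, 00⊕5c=5c, 00⊕5c=5c.

ef5c5c5c5c5c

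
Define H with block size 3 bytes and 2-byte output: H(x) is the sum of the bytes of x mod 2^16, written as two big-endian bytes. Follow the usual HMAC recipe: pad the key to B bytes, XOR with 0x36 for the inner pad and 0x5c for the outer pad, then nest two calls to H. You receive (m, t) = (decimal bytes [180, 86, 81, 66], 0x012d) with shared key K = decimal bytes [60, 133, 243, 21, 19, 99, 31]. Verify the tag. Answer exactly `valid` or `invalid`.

Key decimal bytes [60, 133, 243, 21, 19, 99, 31] = 3c 85 f3 15 13 63 1f is 7 bytes > B = 3, so hash it first: H(key) = 02 5e, then zero-pad to 3 bytes: K' = 02 5e 00.
K' ⊕ ipad = 34 68 36; K' ⊕ opad = 5e 02 5c.
Inner hash: sum = 52+104+54+180+86+81+66 = 623 → 02 6f.
Outer hash (recomputed tag): sum = 94+2+92+2+111 = 301 → 01 2d.
Recomputed tag = 012d; claimed = 012d → match.

valid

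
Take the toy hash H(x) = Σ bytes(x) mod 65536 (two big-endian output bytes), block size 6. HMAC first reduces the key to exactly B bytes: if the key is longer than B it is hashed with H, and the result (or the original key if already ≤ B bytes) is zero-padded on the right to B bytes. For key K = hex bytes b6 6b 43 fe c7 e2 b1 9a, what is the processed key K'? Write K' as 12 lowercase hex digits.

055600000000

|K| = 8 > B = 6, so first hash the key.
H(K): sum = 182+107+67+254+199+226+177+154 = 1366 → 05 56.
Zero-pad H(K) = 05 56 to 6 bytes: K' = 05 56 00 00 00 00.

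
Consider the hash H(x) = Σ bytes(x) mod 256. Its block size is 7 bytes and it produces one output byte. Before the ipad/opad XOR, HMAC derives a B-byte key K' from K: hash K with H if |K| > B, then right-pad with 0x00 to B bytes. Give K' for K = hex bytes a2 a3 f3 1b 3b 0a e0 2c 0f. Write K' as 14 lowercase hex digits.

b3000000000000

|K| = 9 > B = 7, so first hash the key.
H(K): sum = 162+163+243+27+59+10+224+44+15 = 947; mod 256 = 179 → b3.
Zero-pad H(K) = b3 to 7 bytes: K' = b3 00 00 00 00 00 00.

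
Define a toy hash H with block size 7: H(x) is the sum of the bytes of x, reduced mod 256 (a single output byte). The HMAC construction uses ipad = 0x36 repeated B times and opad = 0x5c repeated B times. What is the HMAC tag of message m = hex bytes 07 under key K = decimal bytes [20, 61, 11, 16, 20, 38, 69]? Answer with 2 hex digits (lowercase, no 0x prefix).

Key decimal bytes [20, 61, 11, 16, 20, 38, 69] = 14 3d 0b 10 14 26 45 is exactly B = 7 bytes: K' = 14 3d 0b 10 14 26 45.
K' ⊕ ipad = 22 0b 3d 26 22 10 73.  K' ⊕ opad = 48 61 57 4c 48 7a 19.
Inner input = (K'⊕ipad) ∥ m = 22 0b 3d 26 22 10 73 ∥ 07.
Inner hash: sum = 34+11+61+38+34+16+115+7 = 316; mod 256 = 60 → 3c.
Outer input = (K'⊕opad) ∥ inner = 48 61 57 4c 48 7a 19 ∥ 3c.
Outer hash (tag): sum = 72+97+87+76+72+122+25+60 = 611; mod 256 = 99 → 63.

63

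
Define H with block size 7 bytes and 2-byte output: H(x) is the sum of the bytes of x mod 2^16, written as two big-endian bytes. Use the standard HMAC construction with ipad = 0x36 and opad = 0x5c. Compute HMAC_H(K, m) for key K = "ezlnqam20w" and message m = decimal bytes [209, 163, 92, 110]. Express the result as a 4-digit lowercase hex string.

Key "ezlnqam20w" = 65 7a 6c 6e 71 61 6d 32 30 77 is 10 bytes > B = 7, so hash it first: H(key) = 03 d1, then zero-pad to 7 bytes: K' = 03 d1 00 00 00 00 00.
K' ⊕ ipad = 35 e7 36 36 36 36 36.  K' ⊕ opad = 5f 8d 5c 5c 5c 5c 5c.
Inner input = (K'⊕ipad) ∥ m = 35 e7 36 36 36 36 36 ∥ d1 a3 5c 6e.
Inner hash: sum = 53+231+54+54+54+54+54+209+163+92+110 = 1128 → 04 68.
Outer input = (K'⊕opad) ∥ inner = 5f 8d 5c 5c 5c 5c 5c ∥ 04 68.
Outer hash (tag): sum = 95+141+92+92+92+92+92+4+104 = 804 → 03 24.

0324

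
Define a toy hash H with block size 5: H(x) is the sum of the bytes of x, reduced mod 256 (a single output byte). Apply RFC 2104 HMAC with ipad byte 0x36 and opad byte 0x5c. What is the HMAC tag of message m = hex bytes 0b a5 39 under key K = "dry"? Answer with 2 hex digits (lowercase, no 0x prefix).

7d

Key "dry" = 64 72 79 is 3 bytes ≤ B = 5; zero-pad to 5 bytes: K' = 64 72 79 00 00.
K' ⊕ ipad = 52 44 4f 36 36.  K' ⊕ opad = 38 2e 25 5c 5c.
Inner input = (K'⊕ipad) ∥ m = 52 44 4f 36 36 ∥ 0b a5 39.
Inner hash: sum = 82+68+79+54+54+11+165+57 = 570; mod 256 = 58 → 3a.
Outer input = (K'⊕opad) ∥ inner = 38 2e 25 5c 5c ∥ 3a.
Outer hash (tag): sum = 56+46+37+92+92+58 = 381; mod 256 = 125 → 7d.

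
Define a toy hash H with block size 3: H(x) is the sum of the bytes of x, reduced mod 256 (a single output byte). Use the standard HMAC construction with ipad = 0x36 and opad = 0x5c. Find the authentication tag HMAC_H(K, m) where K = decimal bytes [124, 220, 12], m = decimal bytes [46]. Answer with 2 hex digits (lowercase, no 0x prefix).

Key decimal bytes [124, 220, 12] = 7c dc 0c is exactly B = 3 bytes: K' = 7c dc 0c.
K' ⊕ ipad = 4a ea 3a.  K' ⊕ opad = 20 80 50.
Inner input = (K'⊕ipad) ∥ m = 4a ea 3a ∥ 2e.
Inner hash: sum = 74+234+58+46 = 412; mod 256 = 156 → 9c.
Outer input = (K'⊕opad) ∥ inner = 20 80 50 ∥ 9c.
Outer hash (tag): sum = 32+128+80+156 = 396; mod 256 = 140 → 8c.

8c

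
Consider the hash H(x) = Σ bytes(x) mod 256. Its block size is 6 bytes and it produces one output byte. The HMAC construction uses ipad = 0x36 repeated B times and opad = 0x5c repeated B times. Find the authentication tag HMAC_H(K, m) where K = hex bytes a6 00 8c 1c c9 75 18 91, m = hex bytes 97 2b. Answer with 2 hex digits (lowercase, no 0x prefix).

08

Key hex bytes a6 00 8c 1c c9 75 18 91 is 8 bytes > B = 6, so hash it first: H(key) = 35, then zero-pad to 6 bytes: K' = 35 00 00 00 00 00.
K' ⊕ ipad = 03 36 36 36 36 36.  K' ⊕ opad = 69 5c 5c 5c 5c 5c.
Inner input = (K'⊕ipad) ∥ m = 03 36 36 36 36 36 ∥ 97 2b.
Inner hash: sum = 3+54+54+54+54+54+151+43 = 467; mod 256 = 211 → d3.
Outer input = (K'⊕opad) ∥ inner = 69 5c 5c 5c 5c 5c ∥ d3.
Outer hash (tag): sum = 105+92+92+92+92+92+211 = 776; mod 256 = 8 → 08.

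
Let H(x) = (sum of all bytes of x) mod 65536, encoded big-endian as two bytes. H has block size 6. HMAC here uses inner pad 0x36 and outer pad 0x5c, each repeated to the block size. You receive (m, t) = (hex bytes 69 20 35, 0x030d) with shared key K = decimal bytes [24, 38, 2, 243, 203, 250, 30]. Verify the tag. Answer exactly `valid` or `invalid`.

Key decimal bytes [24, 38, 2, 243, 203, 250, 30] = 18 26 02 f3 cb fa 1e is 7 bytes > B = 6, so hash it first: H(key) = 03 16, then zero-pad to 6 bytes: K' = 03 16 00 00 00 00.
K' ⊕ ipad = 35 20 36 36 36 36; K' ⊕ opad = 5f 4a 5c 5c 5c 5c.
Inner hash: sum = 53+32+54+54+54+54+105+32+53 = 491 → 01 eb.
Outer hash (recomputed tag): sum = 95+74+92+92+92+92+1+235 = 773 → 03 05.
Recomputed tag = 0305; claimed = 030d → mismatch.

invalid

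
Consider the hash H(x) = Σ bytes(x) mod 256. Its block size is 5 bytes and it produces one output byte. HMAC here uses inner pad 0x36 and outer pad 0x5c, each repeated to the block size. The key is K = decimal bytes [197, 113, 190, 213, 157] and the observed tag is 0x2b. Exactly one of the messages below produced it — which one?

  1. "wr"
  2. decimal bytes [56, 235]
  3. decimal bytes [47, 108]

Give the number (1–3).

1

Key decimal bytes [197, 113, 190, 213, 157] = c5 71 be d5 9d is exactly B = 5 bytes: K' = c5 71 be d5 9d.
K' ⊕ ipad = f3 47 88 e3 ab; K' ⊕ opad = 99 2d e2 89 c1.
m1: inner = H(f3 47 88 e3 ab 77 72) = 39; tag = H(99 2d e2 89 c1 39) = 2b ← matches
m2: inner = H(f3 47 88 e3 ab 38 eb) = 73; tag = H(99 2d e2 89 c1 73) = 65
m3: inner = H(f3 47 88 e3 ab 2f 6c) = eb; tag = H(99 2d e2 89 c1 eb) = dd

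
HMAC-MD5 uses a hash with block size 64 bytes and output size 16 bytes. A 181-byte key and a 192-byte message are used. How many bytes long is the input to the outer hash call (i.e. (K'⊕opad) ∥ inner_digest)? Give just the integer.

80

Key is 181 > 64 bytes, so it is hashed to 16 bytes then zero-padded to 64: |K'| = 64.
Outer input = (K'⊕opad) ∥ H(inner) → 64 + 16 = 80 bytes.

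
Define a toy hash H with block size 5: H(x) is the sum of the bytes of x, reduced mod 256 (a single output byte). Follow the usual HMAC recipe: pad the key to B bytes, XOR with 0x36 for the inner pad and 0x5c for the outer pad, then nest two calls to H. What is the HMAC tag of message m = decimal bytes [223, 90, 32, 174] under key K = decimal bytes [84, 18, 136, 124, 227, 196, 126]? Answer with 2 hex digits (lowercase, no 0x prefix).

db

Key decimal bytes [84, 18, 136, 124, 227, 196, 126] = 54 12 88 7c e3 c4 7e is 7 bytes > B = 5, so hash it first: H(key) = 8f, then zero-pad to 5 bytes: K' = 8f 00 00 00 00.
K' ⊕ ipad = b9 36 36 36 36.  K' ⊕ opad = d3 5c 5c 5c 5c.
Inner input = (K'⊕ipad) ∥ m = b9 36 36 36 36 ∥ df 5a 20 ae.
Inner hash: sum = 185+54+54+54+54+223+90+32+174 = 920; mod 256 = 152 → 98.
Outer input = (K'⊕opad) ∥ inner = d3 5c 5c 5c 5c ∥ 98.
Outer hash (tag): sum = 211+92+92+92+92+152 = 731; mod 256 = 219 → db.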